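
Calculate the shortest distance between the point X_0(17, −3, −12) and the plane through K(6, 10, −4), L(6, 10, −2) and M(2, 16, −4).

7√13/13

KL = (0, 0, 2) and KM = (−4, 6, 0), so a normal is n = KL × KM = (−12, −8, 0).
n = (−12, −8, 0); n·P − (-152) = -28; |n| = 4√13; distance = 28/(4√13) = 7/√13.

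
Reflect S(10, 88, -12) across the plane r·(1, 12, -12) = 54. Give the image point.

With n = (1, 12, -12), the signed offset is (n·S − 54)/|n|² = 1156/289 = 4.
S' = S − 2t·n = (10, 88, -12) − 8·(1, 12, -12) = (2, -8, 84).

(2, -8, 84)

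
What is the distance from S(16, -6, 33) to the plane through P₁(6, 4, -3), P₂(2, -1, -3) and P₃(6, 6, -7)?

P₁P₂ = (-4, -5, 0) and P₁P₃ = (0, 2, -4), so a normal is n = P₁P₂ × P₁P₃ = (20, -16, -8).
d = |20·16 + (-16)·(-6) + (-8)·33 − 80| / √(400 + 256 + 64) = |72| / (12√5) = 6√5/5.

6/√5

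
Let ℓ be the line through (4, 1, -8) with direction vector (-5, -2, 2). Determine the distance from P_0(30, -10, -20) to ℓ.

√413

Direction vector d = (-5, -2, 2).
AP = (26, -11, -12), and AP × d = (-46, 8, -107).
|AP × d|² = 13629 and |d|² = 33, so the distance is √(13629/33) = √413.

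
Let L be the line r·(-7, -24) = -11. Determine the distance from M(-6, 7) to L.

23/5

d = |(-7)·(-6) + (-24)·7 − (-11)| / √(49 + 576) = |-115|/25 = 23/5.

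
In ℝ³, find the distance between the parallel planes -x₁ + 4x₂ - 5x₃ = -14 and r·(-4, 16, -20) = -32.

Divide the second equation by 4 to match normals: -x₁ + 4x₂ - 5x₃ = -8.
With common normal n = (-1, 4, -5) (|n| = √42), the distance is |(-14) − (-8)|/|n| = 6/√42 = √42/7.

6/√42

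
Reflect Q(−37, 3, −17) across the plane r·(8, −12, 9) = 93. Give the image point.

n = (8, −12, 9), |n|² = 289, n·Q − 93 = -578, so t = -578/289 = -2.
Foot F = Q − (-2)·n = (−21, −21, 1); the reflection is 2F − Q = (−5, −45, 19).

(-5, -45, 19)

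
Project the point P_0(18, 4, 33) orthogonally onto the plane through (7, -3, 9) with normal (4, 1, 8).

The perpendicular from P_0 has direction n = (4, 1, 8): r = (18, 4, 33) + μ(4, 1, 8).
Substitute into the plane: n·(P_0 + μn) = 97 gives 340 + 81μ = 97, so μ = -3.
Foot = (18, 4, 33) + (-3)·(4, 1, 8) = (6, 1, 9).

(6, 1, 9)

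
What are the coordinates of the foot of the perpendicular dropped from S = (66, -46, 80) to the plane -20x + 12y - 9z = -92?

The perpendicular from S has direction n = (-20, 12, -9): r = (66, -46, 80) + λ(-20, 12, -9).
Substitute into the plane: n·(S + λn) = -92 gives -2592 + 625λ = -92, so λ = 4.
Foot = (66, -46, 80) + 4·(-20, 12, -9) = (-14, 2, 44).

(-14, 2, 44)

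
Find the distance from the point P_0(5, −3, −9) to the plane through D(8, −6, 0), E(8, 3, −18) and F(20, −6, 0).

DE = (0, 9, −18) and DF = (12, 0, 0), so a normal is n = DE × DF = (0, −216, −108).
d = |(-216)·(-3) + (-108)·(-9) − 1296| / √(0 + 46656 + 11664) = |324| / (108√5) = 3/√5.

3√5/5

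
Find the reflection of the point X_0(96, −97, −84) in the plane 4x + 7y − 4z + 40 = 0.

(88, -111, -76)

With n = (4, 7, −4), the signed offset is (n·X_0 − (-40))/|n|² = 81/81 = 1.
X_0' = X_0 − 2t·n = (96, −97, −84) − 2·(4, 7, −4) = (88, −111, −76).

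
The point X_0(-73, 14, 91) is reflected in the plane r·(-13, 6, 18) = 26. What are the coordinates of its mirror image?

n = (-13, 6, 18), |n|² = 529, n·X_0 − 26 = 2645, so t = 2645/529 = 5.
Foot F = X_0 − 5·n = (-8, -16, 1); the reflection is 2F − X_0 = (57, -46, -89).

(57, -46, -89)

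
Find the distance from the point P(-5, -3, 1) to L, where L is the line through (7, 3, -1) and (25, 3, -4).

A direction vector is d = (18, 0, -3).
AP = (-12, -6, 2), and AP × d = (18, 0, 108).
|AP × d|² = 11988 and |d|² = 333, so the distance is √(11988/333) = √36 = 6.

6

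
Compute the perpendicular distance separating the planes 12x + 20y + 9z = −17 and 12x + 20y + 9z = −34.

Both planes have normal n = (12, 20, 9), |n| = 25. Any point on the first plane is at distance |(-34) − (-17)|/|n| = 17/25 from the second.

17/25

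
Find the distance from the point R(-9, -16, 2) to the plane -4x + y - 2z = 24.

8√21/21

d = |(-4)·(-9) + 1·(-16) + (-2)·2 − 24| / √(16 + 1 + 4) = |-8| / √21 = 8/√21.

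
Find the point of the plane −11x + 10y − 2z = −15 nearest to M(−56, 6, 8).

The perpendicular from M has direction n = (−11, 10, −2): r = (−56, 6, 8) + μ(−11, 10, −2).
Substitute into the plane: n·(M + μn) = -15 gives 660 + 225μ = -15, so μ = -3.
Foot = (−56, 6, 8) + (-3)·(−11, 10, −2) = (−23, −24, 14).

(-23, -24, 14)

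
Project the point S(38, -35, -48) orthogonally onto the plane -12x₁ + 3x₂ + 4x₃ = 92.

(-22, -20, -28)

The perpendicular from S has direction n = (-12, 3, 4): r = (38, -35, -48) + λ(-12, 3, 4).
Substitute into the plane: n·(S + λn) = 92 gives -753 + 169λ = 92, so λ = 5.
Foot = (38, -35, -48) + 5·(-12, 3, 4) = (-22, -20, -28).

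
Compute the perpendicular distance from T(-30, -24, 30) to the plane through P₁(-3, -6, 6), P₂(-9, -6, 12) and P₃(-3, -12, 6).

P₁P₂ = (-6, 0, 6) and P₁P₃ = (0, -6, 0), so a normal is n = P₁P₂ × P₁P₃ = (36, 0, 36).
Then n·(-30, -24, 30) - 108 = -108.
|n| = √(1296 + 0 + 1296) = 36√2, so the distance is |-108|/(36√2) = 3/√2.

3√2/2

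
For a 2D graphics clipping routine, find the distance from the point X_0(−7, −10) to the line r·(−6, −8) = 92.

3

d = |(-6)·(-7) + (-8)·(-10) − 92| / √(36 + 64) = |30|/10 = 3.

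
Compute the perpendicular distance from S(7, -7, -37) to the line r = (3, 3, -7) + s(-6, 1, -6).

2√181

Direction vector d = (-6, 1, -6).
AP = (4, -10, -30); AP·d = 146, |AP|² = 1016, |d|² = 73.
distance² = |AP|² − (AP·d)²/|d|² = 1016 − 21316/73 = 724, so the distance is 2√181.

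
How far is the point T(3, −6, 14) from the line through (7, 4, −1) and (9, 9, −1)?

15

A direction vector is d = (2, 5, 0).
AP = (−4, −10, 15); AP·d = -58, |AP|² = 341, |d|² = 29.
distance² = |AP|² − (AP·d)²/|d|² = 341 − 3364/29 = 225, so the distance is 15.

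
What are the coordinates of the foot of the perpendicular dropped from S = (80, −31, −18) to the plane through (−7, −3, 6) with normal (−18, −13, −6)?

n = (−18, −13, −6), |n|² = 529, and n·S − 129 = -1058.
t = -1058/529 = -2, so the foot is S − t·n = (80, −31, −18) − (-2)·(−18, −13, −6) = (44, −57, −30).

(44, -57, -30)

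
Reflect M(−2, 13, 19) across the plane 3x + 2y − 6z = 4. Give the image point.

(10, 21, -5)

With n = (3, 2, −6), the signed offset is (n·M − 4)/|n|² = -98/49 = -2.
M' = M − 2t·n = (−2, 13, 19) − (-4)·(3, 2, −6) = (10, 21, −5).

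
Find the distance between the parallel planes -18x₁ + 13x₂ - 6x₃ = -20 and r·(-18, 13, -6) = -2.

18/23

Both planes have normal n = (-18, 13, -6), |n| = 23. Any point on the first plane is at distance |(-2) − (-20)|/|n| = 18/23 from the second.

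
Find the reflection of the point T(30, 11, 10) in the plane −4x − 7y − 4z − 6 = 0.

(6, -31, -14)

n = (−4, −7, −4), |n|² = 81, n·T − 6 = -243, so t = -243/81 = -3.
Foot F = T − (-3)·n = (18, −10, −2); the reflection is 2F − T = (6, −31, −14).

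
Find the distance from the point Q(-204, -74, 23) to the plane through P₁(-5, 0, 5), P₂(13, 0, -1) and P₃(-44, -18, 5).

4

P₁P₂ = (18, 0, -6) and P₁P₃ = (-39, -18, 0), so a normal is n = P₁P₂ × P₁P₃ = (-108, 234, -324).
Then n·(-204, -74, 23) - (-1080) = -1656.
|n| = √(11664 + 54756 + 104976) = 414, so the distance is |-1656|/414 = 4.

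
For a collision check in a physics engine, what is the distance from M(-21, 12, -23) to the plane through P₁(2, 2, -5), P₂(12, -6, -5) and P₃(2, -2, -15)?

P₁P₂ = (10, -8, 0) and P₁P₃ = (0, -4, -10), so a normal is n = P₁P₂ × P₁P₃ = (80, 100, -40).
n = (80, 100, -40); n·P − 560 = -120; |n| = 60√5; distance = 120/(60√5) = 2/√5.

2√5/5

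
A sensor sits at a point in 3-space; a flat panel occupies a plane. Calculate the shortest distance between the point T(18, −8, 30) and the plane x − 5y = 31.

d = |1·18 + (-5)·(-8) − 31| / √(1 + 25 + 0) = |27| / √26 = 27√26/26.

27√26/26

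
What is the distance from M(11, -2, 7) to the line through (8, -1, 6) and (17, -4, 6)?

1

A direction vector is d = (9, -3, 0).
AP = (3, -1, 1), and AP × d = (3, 9, 0).
|AP × d|² = 90 and |d|² = 90, so the distance is √(90/90) = √1 = 1.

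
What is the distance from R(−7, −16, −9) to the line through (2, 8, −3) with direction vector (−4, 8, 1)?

Direction vector d = (−4, 8, 1).
AP = (−9, −24, −6); AP·d = -162, |AP|² = 693, |d|² = 81.
distance² = |AP|² − (AP·d)²/|d|² = 693 − 26244/81 = 369, so the distance is 3√41.

3√41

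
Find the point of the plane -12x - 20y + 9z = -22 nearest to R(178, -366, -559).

n = (-12, -20, 9), |n|² = 625, and n·R − (-22) = 175.
t = 175/625 = 7/25, so the foot is R − t·n = (178, -366, -559) − (7/25)·(-12, -20, 9) = (4534/25, -1802/5, -14038/25).

(4534/25, -1802/5, -14038/25)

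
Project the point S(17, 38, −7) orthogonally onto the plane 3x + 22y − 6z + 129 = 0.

(11, -6, 5)

n = (3, 22, −6), |n|² = 529, and n·S − (-129) = 1058.
t = 1058/529 = 2, so the foot is S − t·n = (17, 38, −7) − 2·(3, 22, −6) = (11, −6, 5).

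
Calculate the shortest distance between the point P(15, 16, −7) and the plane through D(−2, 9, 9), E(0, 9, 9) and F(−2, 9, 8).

7

DE = (2, 0, 0) and DF = (0, 0, −1), so a normal is n = DE × DF = (0, 2, 0).
n = (0, 2, 0); n·P − 18 = 14; |n| = 2; distance = 14/2 = 7.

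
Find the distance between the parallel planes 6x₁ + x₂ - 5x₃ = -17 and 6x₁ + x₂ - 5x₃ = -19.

√62/31

With common normal n = (6, 1, -5) (|n| = √62), the distance is |(-17) − (-19)|/|n| = 2/√62 = √62/31.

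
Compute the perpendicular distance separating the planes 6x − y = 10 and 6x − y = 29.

19/√37

Both planes have normal n = (6, −1, 0), |n| = √37. Any point on the first plane is at distance |29 − 10|/|n| = 19/√37 from the second.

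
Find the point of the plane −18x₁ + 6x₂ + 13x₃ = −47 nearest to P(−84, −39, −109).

n = (−18, 6, 13), |n|² = 529, and n·P − (-47) = -92.
t = -92/529 = -4/23, so the foot is P − t·n = (−84, −39, −109) − (-4/23)·(−18, 6, 13) = (−2004/23, −873/23, −2455/23).

(-2004/23, -873/23, -2455/23)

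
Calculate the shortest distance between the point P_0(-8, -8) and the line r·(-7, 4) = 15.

The normal to the line is n = (-7, 4) with |n| = √65.
|n·P_0 − 15| = |24 − 15| = 9, so the distance is 9/√65.

9/√65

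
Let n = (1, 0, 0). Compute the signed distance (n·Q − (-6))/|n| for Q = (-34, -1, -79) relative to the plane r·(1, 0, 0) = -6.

n·Q − (-6) = -28.
|n| = 1, so the signed distance is -28/1 = -28.

-28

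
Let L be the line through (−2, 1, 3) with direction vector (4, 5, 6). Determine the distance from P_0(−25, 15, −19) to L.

√901

Direction vector d = (4, 5, 6).
AP = (−23, 14, −22), and AP × d = (194, 50, −171).
|AP × d|² = 69377 and |d|² = 77, so the distance is √(69377/77) = √901.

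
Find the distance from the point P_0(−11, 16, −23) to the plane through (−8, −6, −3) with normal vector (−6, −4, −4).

The plane has equation n·(r − (−8, −6, −3)) = 0, i.e. n·r = 84.
d = |(-6)·(-11) + (-4)·16 + (-4)·(-23) − 84| / √(36 + 16 + 16) = |10| / (2√17) = 5/√17.

5√17/17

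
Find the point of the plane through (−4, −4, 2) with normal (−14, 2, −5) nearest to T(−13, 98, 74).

The perpendicular from T has direction n = (−14, 2, −5): r = (−13, 98, 74) + λ(−14, 2, −5).
Substitute into the plane: n·(T + λn) = 38 gives 8 + 225λ = 38, so λ = 2/15.
Foot = (−13, 98, 74) + (2/15)·(−14, 2, −5) = (−223/15, 1474/15, 220/3).

(-223/15, 1474/15, 220/3)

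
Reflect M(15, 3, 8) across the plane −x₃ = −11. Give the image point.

(15, 3, 14)

With n = (0, 0, −1), the signed offset is (n·M − (-11))/|n|² = 3/1 = 3.
M' = M − 2t·n = (15, 3, 8) − 6·(0, 0, −1) = (15, 3, 14).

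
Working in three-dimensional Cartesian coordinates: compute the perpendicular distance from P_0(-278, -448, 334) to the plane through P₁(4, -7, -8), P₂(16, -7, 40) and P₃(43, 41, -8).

P₁P₂ = (12, 0, 48) and P₁P₃ = (39, 48, 0), so a normal is n = P₁P₂ × P₁P₃ = (-2304, 1872, 576).
n = (-2304, 1872, 576); n·P − (-26928) = 21168; |n| = 3024; distance = 21168/3024 = 7.

7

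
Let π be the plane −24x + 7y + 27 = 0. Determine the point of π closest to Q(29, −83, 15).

The perpendicular from Q has direction n = (−24, 7, 0): r = (29, −83, 15) + λ(−24, 7, 0).
Substitute into the plane: n·(Q + λn) = -27 gives -1277 + 625λ = -27, so λ = 2.
Foot = (29, −83, 15) + 2·(−24, 7, 0) = (−19, −69, 15).

(-19, -69, 15)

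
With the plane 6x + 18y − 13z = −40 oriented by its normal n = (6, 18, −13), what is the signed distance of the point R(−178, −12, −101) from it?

n·R − (-40) = 69.
|n| = 23, so the signed distance is 69/23 = 3.

3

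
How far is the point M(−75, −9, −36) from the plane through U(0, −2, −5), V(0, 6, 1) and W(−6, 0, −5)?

28/√26

UV = (0, 8, 6) and UW = (−6, 2, 0), so a normal is n = UV × UW = (−12, −36, 48).
d = |(-12)·(-75) + (-36)·(-9) + 48·(-36) − (-168)| / √(144 + 1296 + 2304) = |-336| / (12√26) = 14√26/13.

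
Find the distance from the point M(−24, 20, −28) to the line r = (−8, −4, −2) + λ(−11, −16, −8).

2√377

Direction vector d = (−11, −16, −8).
AP = (−16, 24, −26); AP·d = 0, |AP|² = 1508, |d|² = 441.
distance² = |AP|² − (AP·d)²/|d|² = 1508 − 0/441 = 1508, so the distance is 2√377.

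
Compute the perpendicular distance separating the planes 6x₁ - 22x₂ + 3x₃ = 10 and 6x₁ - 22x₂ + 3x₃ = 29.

19/23

With common normal n = (6, -22, 3) (|n| = 23), the distance is |10 − 29|/|n| = 19/23.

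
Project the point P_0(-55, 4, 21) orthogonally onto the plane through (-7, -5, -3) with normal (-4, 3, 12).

(-43, -5, -15)

n = (-4, 3, 12), |n|² = 169, and n·P_0 − (-23) = 507.
t = 507/169 = 3, so the foot is P_0 − t·n = (-55, 4, 21) − 3·(-4, 3, 12) = (-43, -5, -15).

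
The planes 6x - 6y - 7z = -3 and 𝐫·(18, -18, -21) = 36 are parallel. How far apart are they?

15/11

Divide the second equation by 3 to match normals: 6x - 6y - 7z = 12.
With common normal n = (6, -6, -7) (|n| = 11), the distance is |(-3) − 12|/|n| = 15/11.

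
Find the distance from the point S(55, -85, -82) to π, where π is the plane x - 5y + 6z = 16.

28/√62

n = (1, -5, 6); n·P − 16 = -28; |n| = √62; distance = 28/√62.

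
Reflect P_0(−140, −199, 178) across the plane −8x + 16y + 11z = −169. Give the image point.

(-964/7, -1425/7, 1224/7)

With n = (−8, 16, 11), the signed offset is (n·P_0 − (-169))/|n|² = 63/441 = 1/7.
P_0' = P_0 − 2t·n = (−140, −199, 178) − (2/7)·(−8, 16, 11) = (−964/7, −1425/7, 1224/7).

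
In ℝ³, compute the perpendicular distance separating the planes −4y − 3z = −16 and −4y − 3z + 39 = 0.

Both planes have normal n = (0, −4, −3), |n| = 5. Any point on the first plane is at distance |(-39) − (-16)|/|n| = 23/5 from the second.

23/5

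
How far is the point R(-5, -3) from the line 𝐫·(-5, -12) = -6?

67/13

d = |(-5)·(-5) + (-12)·(-3) − (-6)| / √(25 + 144) = |67|/13 = 67/13.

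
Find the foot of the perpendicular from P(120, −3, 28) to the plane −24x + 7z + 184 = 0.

(24, -3, 56)

The perpendicular from P has direction n = (−24, 0, 7): r = (120, −3, 28) + μ(−24, 0, 7).
Substitute into the plane: n·(P + μn) = -184 gives -2684 + 625μ = -184, so μ = 4.
Foot = (120, −3, 28) + 4·(−24, 0, 7) = (24, −3, 56).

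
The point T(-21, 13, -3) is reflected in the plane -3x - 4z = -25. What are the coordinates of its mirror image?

n = (-3, 0, -4), |n|² = 25, n·T − (-25) = 100, so t = 100/25 = 4.
Foot F = T − 4·n = (-9, 13, 13); the reflection is 2F − T = (3, 13, 29).

(3, 13, 29)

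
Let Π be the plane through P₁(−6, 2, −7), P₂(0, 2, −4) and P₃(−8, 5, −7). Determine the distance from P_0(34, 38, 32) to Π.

P₁P₂ = (6, 0, 3) and P₁P₃ = (−2, 3, 0), so a normal is n = P₁P₂ × P₁P₃ = (−9, −6, 18).
d = |(-9)·34 + (-6)·38 + 18·32 − (-84)| / √(81 + 36 + 324) = |126| / 21 = 6.

6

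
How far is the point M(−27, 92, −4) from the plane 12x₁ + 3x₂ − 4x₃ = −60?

28/13

d = |12·(-27) + 3·92 + (-4)·(-4) − (-60)| / √(144 + 9 + 16) = |28| / 13 = 28/13.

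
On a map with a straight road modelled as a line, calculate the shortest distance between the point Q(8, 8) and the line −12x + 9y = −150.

d = |(-12)·8 + 9·8 − (-150)| / √(144 + 81) = |126|/15 = 42/5.

42/5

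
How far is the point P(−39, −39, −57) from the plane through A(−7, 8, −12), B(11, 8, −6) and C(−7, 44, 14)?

7/23

AB = (18, 0, 6) and AC = (0, 36, 26), so a normal is n = AB × AC = (−216, −468, 648).
n = (−216, −468, 648); n·P − (-10008) = -252; |n| = 828; distance = 252/828 = 7/23.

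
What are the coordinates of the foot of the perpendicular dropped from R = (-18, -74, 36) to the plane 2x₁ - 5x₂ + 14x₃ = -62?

(-26, -54, -20)

The perpendicular from R has direction n = (2, -5, 14): r = (-18, -74, 36) + μ(2, -5, 14).
Substitute into the plane: n·(R + μn) = -62 gives 838 + 225μ = -62, so μ = -4.
Foot = (-18, -74, 36) + (-4)·(2, -5, 14) = (-26, -54, -20).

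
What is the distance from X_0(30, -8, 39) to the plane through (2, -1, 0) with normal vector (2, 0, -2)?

The plane has equation n·(r − (2, -1, 0)) = 0, i.e. n·r = 4.
d = |2·30 + (-2)·39 − 4| / √(4 + 0 + 4) = |-22| / (2√2) = 11√2/2.

11/√2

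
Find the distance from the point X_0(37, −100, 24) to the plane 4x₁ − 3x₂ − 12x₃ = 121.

3

Normal vector n = (4, −3, −12), and n·(37, −100, 24) − 121 = 39.
|n| = √(16 + 9 + 144) = 13, so the distance is |39|/13 = 3.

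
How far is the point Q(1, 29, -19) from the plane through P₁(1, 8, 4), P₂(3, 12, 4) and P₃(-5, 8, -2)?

P₁P₂ = (2, 4, 0) and P₁P₃ = (-6, 0, -6), so a normal is n = P₁P₂ × P₁P₃ = (-24, 12, 24).
d = |(-24)·1 + 12·29 + 24·(-19) − 168| / √(576 + 144 + 576) = |-300| / 36 = 25/3.

25/3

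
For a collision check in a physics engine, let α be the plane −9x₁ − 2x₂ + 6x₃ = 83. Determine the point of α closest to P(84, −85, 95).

(843/11, -953/11, 1099/11)

n = (−9, −2, 6), |n|² = 121, and n·P − 83 = -99.
t = -99/121 = -9/11, so the foot is P − t·n = (84, −85, 95) − (-9/11)·(−9, −2, 6) = (843/11, −953/11, 1099/11).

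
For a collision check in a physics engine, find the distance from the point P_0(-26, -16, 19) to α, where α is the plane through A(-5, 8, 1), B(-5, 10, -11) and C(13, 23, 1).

AB = (0, 2, -12) and AC = (18, 15, 0), so a normal is n = AB × AC = (180, -216, -36).
Then n·(-26, -16, 19) - (-2664) = 756.
|n| = √(32400 + 46656 + 1296) = 36√62, so the distance is |756|/(36√62) = 21√62/62.

21√62/62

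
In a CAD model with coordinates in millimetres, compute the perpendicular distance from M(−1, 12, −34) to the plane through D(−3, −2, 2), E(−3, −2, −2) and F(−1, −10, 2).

DE = (0, 0, −4) and DF = (2, −8, 0), so a normal is n = DE × DF = (−32, −8, 0).
d = |(-32)·(-1) + (-8)·12 − 112| / √(1024 + 64 + 0) = |-176| / (8√17) = 22√17/17.

22√17/17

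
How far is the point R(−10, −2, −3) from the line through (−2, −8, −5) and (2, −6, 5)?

2√26

A direction vector is d = (4, 2, 10).
AP = (−8, 6, 2), and AP × d = (56, 88, −40).
|AP × d|² = 12480 and |d|² = 120, so the distance is √(12480/120) = √104 = 2√26.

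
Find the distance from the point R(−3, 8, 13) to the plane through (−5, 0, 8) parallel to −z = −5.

5

Parallel planes share the normal n = (0, 0, −1); since (−5, 0, 8) lies on the plane, its equation is −z = -8.
Then n·(−3, 8, 13) − (−8) = −5.
|n| = √(0 + 0 + 1) = 1, so the distance is |-5|/1 = 5.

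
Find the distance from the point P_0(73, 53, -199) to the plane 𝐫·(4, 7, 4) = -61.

8

n = (4, 7, 4); n·P − (-61) = -72; |n| = 9; distance = 72/9 = 8.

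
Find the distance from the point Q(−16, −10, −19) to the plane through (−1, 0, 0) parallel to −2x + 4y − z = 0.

Parallel planes share the normal n = (−2, 4, −1); since (−1, 0, 0) lies on the plane, its equation is −2x + 4y − z = 2.
Then n·(−16, −10, −19) − 2 = 9.
|n| = √(4 + 16 + 1) = √21, so the distance is |9|/√21 = 3√21/7.

9/√21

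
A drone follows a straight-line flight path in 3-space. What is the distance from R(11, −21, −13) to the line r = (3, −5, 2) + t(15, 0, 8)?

Direction vector d = (15, 0, 8).
AP = (8, −16, −15); AP·d = 0, |AP|² = 545, |d|² = 289.
distance² = |AP|² − (AP·d)²/|d|² = 545 − 0/289 = 545, so the distance is √545.

√545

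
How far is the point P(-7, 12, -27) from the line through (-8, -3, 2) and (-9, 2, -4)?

5√3

A direction vector is d = (-1, 5, -6).
AP = (1, 15, -29); AP·d = 248, |AP|² = 1067, |d|² = 62.
distance² = |AP|² − (AP·d)²/|d|² = 1067 − 61504/62 = 75, so the distance is 5√3.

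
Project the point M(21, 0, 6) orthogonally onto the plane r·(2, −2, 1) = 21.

(15, 6, 3)

n = (2, −2, 1), |n|² = 9, and n·M − 21 = 27.
t = 27/9 = 3, so the foot is M − t·n = (21, 0, 6) − 3·(2, −2, 1) = (15, 6, 3).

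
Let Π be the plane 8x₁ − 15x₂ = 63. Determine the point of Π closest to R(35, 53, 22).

n = (8, −15, 0), |n|² = 289, and n·R − 63 = -578.
t = -578/289 = -2, so the foot is R − t·n = (35, 53, 22) − (-2)·(8, −15, 0) = (51, 23, 22).

(51, 23, 22)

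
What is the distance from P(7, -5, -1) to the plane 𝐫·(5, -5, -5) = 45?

4/√3

Normal vector n = (5, -5, -5), and n·(7, -5, -1) - 45 = 20.
|n| = √(25 + 25 + 25) = 5√3, so the distance is |20|/(5√3) = 4/√3.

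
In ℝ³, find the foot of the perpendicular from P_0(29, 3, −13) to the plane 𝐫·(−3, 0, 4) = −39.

n = (−3, 0, 4), |n|² = 25, and n·P_0 − (-39) = -100.
t = -100/25 = -4, so the foot is P_0 − t·n = (29, 3, −13) − (-4)·(−3, 0, 4) = (17, 3, 3).

(17, 3, 3)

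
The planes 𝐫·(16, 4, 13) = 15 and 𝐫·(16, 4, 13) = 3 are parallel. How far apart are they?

Both planes have normal n = (16, 4, 13), |n| = 21. Any point on the first plane is at distance |3 − 15|/|n| = 12/21 = 4/7 from the second.

4/7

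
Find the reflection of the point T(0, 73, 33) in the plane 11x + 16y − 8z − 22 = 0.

n = (11, 16, −8), |n|² = 441, n·T − 22 = 882, so t = 882/441 = 2.
Foot F = T − 2·n = (−22, 41, 49); the reflection is 2F − T = (−44, 9, 65).

(-44, 9, 65)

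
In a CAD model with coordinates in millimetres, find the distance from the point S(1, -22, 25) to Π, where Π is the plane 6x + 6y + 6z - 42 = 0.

n = (6, 6, 6); n·P − 42 = -18; |n| = 6√3; distance = 18/(6√3) = √3.

√3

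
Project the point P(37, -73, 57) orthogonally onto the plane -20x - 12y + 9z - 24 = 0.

(57, -61, 48)

The perpendicular from P has direction n = (-20, -12, 9): r = (37, -73, 57) + λ(-20, -12, 9).
Substitute into the plane: n·(P + λn) = 24 gives 649 + 625λ = 24, so λ = -1.
Foot = (37, -73, 57) + (-1)·(-20, -12, 9) = (57, -61, 48).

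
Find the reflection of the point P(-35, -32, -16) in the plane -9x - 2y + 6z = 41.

(1, -24, -40)

n = (-9, -2, 6), |n|² = 121, n·P − 41 = 242, so t = 242/121 = 2.
Foot F = P − 2·n = (-17, -28, -28); the reflection is 2F − P = (1, -24, -40).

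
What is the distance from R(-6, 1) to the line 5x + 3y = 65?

46√34/17

d = |5·(-6) + 3·1 − 65| / √(25 + 9) = |-92|/√34 = 46√34/17.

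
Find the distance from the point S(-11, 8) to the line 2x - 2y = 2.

The normal to the line is n = (2, -2) with |n| = 2√2.
|n·S − 2| = |-38 − 2| = 40, so the distance is 40/(2√2) = 10√2.

10√2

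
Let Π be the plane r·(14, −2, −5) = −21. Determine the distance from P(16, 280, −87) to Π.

8

d = |14·16 + (-2)·280 + (-5)·(-87) − (-21)| / √(196 + 4 + 25) = |120| / 15 = 8.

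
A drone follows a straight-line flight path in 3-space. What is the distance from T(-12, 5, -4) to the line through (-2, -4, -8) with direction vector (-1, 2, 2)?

√53

Direction vector d = (-1, 2, 2).
AP = (-10, 9, 4), and AP × d = (10, 16, -11).
|AP × d|² = 477 and |d|² = 9, so the distance is √(477/9) = √53.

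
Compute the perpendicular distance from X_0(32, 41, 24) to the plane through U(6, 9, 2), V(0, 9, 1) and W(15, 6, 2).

UV = (-6, 0, -1) and UW = (9, -3, 0), so a normal is n = UV × UW = (-3, -9, 18).
d = |(-3)·32 + (-9)·41 + 18·24 − (-63)| / √(9 + 81 + 324) = |30| / (3√46) = 10/√46.

5√46/23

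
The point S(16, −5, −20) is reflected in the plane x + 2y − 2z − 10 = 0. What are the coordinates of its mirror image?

n = (1, 2, −2), |n|² = 9, n·S − 10 = 36, so t = 36/9 = 4.
Foot F = S − 4·n = (12, −13, −12); the reflection is 2F − S = (8, −21, −4).

(8, -21, -4)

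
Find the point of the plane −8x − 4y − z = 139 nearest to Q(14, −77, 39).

The perpendicular from Q has direction n = (−8, −4, −1): r = (14, −77, 39) + t(−8, −4, −1).
Substitute into the plane: n·(Q + tn) = 139 gives 157 + 81t = 139, so t = -2/9.
Foot = (14, −77, 39) + (-2/9)·(−8, −4, −1) = (142/9, −685/9, 353/9).

(142/9, -685/9, 353/9)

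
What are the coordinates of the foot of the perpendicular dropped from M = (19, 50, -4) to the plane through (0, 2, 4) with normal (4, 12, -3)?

n = (4, 12, -3), |n|² = 169, and n·M − 12 = 676.
t = 676/169 = 4, so the foot is M − t·n = (19, 50, -4) − 4·(4, 12, -3) = (3, 2, 8).

(3, 2, 8)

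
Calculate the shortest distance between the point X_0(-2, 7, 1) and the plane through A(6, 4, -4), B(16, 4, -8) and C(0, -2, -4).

3/√33

AB = (10, 0, -4) and AC = (-6, -6, 0), so a normal is n = AB × AC = (-24, 24, -60).
d = |(-24)·(-2) + 24·7 + (-60)·1 − 192| / √(576 + 576 + 3600) = |-36| / (12√33) = 3/√33.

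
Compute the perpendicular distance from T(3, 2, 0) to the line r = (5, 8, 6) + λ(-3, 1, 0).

Direction vector d = (-3, 1, 0).
AP = (-2, -6, -6); AP·d = 0, |AP|² = 76, |d|² = 10.
distance² = |AP|² − (AP·d)²/|d|² = 76 − 0/10 = 76, so the distance is 2√19.

2√19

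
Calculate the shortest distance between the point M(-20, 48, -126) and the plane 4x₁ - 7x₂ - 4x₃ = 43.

5

Normal vector n = (4, -7, -4), and n·(-20, 48, -126) - 43 = 45.
|n| = √(16 + 49 + 16) = 9, so the distance is |45|/9 = 5.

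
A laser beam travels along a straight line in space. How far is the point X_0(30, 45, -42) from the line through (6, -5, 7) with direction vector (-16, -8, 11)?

2√377

Direction vector d = (-16, -8, 11).
AP = (24, 50, -49); AP·d = -1323, |AP|² = 5477, |d|² = 441.
distance² = |AP|² − (AP·d)²/|d|² = 5477 − 1750329/441 = 1508, so the distance is 2√377.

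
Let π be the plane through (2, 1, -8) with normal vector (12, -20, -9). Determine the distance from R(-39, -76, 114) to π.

2

The plane has equation n·(r − (2, 1, -8)) = 0, i.e. n·r = 76.
Then n·(-39, -76, 114) - 76 = -50.
|n| = √(144 + 400 + 81) = 25, so the distance is |-50|/25 = 2.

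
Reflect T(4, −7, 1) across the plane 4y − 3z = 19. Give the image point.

(4, 9, -11)

n = (0, 4, −3), |n|² = 25, n·T − 19 = -50, so t = -50/25 = -2.
Foot F = T − (-2)·n = (4, 1, −5); the reflection is 2F − T = (4, 9, −11).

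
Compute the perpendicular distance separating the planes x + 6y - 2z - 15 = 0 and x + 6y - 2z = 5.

Both planes have normal n = (1, 6, -2), |n| = √41. Any point on the first plane is at distance |5 − 15|/|n| = 10/√41 from the second.

10/√41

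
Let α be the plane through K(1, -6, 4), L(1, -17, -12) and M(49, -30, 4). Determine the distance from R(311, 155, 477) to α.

7

KL = (0, -11, -16) and KM = (48, -24, 0), so a normal is n = KL × KM = (-384, -768, 528).
Then n·(311, 155, 477) - 6336 = 7056.
|n| = √(147456 + 589824 + 278784) = 1008, so the distance is |7056|/1008 = 7.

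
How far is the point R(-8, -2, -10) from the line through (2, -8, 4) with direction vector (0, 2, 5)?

Direction vector d = (0, 2, 5).
AP = (-10, 6, -14), and AP × d = (58, 50, -20).
|AP × d|² = 6264 and |d|² = 29, so the distance is √(6264/29) = √216 = 6√6.

6√6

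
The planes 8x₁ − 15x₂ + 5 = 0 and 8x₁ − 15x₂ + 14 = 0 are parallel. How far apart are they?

Both planes have normal n = (8, −15, 0), |n| = 17. Any point on the first plane is at distance |(-14) − (-5)|/|n| = 9/17 from the second.

9/17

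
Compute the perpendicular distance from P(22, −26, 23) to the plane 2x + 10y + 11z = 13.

Normal vector n = (2, 10, 11), and n·(22, −26, 23) − 13 = 24.
|n| = √(4 + 100 + 121) = 15, so the distance is |24|/15 = 8/5.

8/5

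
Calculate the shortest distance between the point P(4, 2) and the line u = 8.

4

d = |1·4 + 0·2 − 8| / √(1 + 0) = |-4|/1 = 4.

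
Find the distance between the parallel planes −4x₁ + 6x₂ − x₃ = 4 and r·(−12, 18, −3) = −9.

Divide the second equation by 3 to match normals: −4x₁ + 6x₂ − x₃ = -3.
With common normal n = (−4, 6, −1) (|n| = √53), the distance is |4 − (-3)|/|n| = 7/√53.

7√53/53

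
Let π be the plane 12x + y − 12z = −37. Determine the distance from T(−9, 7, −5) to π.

n = (12, 1, −12); n·P − (-37) = -4; |n| = 17; distance = 4/17.

4/17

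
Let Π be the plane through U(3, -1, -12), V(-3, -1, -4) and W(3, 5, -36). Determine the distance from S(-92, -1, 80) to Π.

8

UV = (-6, 0, 8) and UW = (0, 6, -24), so a normal is n = UV × UW = (-48, -144, -36).
d = |(-48)·(-92) + (-144)·(-1) + (-36)·80 − 432| / √(2304 + 20736 + 1296) = |1248| / 156 = 8.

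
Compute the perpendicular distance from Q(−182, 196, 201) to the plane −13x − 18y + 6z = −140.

8

d = |(-13)·(-182) + (-18)·196 + 6·201 − (-140)| / √(169 + 324 + 36) = |184| / 23 = 8.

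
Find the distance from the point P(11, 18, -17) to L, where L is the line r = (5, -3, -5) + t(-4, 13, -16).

6√5

Direction vector d = (-4, 13, -16).
AP = (6, 21, -12); AP·d = 441, |AP|² = 621, |d|² = 441.
distance² = |AP|² − (AP·d)²/|d|² = 621 − 194481/441 = 180, so the distance is 6√5.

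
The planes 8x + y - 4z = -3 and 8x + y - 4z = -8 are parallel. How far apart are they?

With common normal n = (8, 1, -4) (|n| = 9), the distance is |(-3) − (-8)|/|n| = 5/9.

5/9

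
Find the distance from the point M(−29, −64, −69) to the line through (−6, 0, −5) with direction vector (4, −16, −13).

Direction vector d = (4, −16, −13).
AP = (−23, −64, −64), and AP × d = (−192, −555, 624).
|AP × d|² = 734265 and |d|² = 441, so the distance is √(734265/441) = √1665 = 3√185.

3√185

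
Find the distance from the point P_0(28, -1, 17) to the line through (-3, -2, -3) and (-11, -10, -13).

A direction vector is d = (-8, -8, -10).
AP = (31, 1, 20); AP·d = -456, |AP|² = 1362, |d|² = 228.
distance² = |AP|² − (AP·d)²/|d|² = 1362 − 207936/228 = 450, so the distance is 15√2.

15√2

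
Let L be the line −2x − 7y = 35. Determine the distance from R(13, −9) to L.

2/√53

The normal to the line is n = (−2, −7) with |n| = √53.
|n·R − 35| = |37 − 35| = 2, so the distance is 2/√53.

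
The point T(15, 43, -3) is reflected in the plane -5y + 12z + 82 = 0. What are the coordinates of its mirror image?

(15, 33, 21)

n = (0, -5, 12), |n|² = 169, n·T − (-82) = -169, so t = -169/169 = -1.
Foot F = T − (-1)·n = (15, 38, 9); the reflection is 2F − T = (15, 33, 21).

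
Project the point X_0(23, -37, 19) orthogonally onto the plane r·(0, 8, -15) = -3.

The perpendicular from X_0 has direction n = (0, 8, -15): r = (23, -37, 19) + t(0, 8, -15).
Substitute into the plane: n·(X_0 + tn) = -3 gives -581 + 289t = -3, so t = 2.
Foot = (23, -37, 19) + 2·(0, 8, -15) = (23, -21, -11).

(23, -21, -11)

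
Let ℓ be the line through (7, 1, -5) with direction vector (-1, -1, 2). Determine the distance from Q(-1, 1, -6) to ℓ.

√59

Direction vector d = (-1, -1, 2).
AP = (-8, 0, -1); AP·d = 6, |AP|² = 65, |d|² = 6.
distance² = |AP|² − (AP·d)²/|d|² = 65 − 36/6 = 59, so the distance is √59.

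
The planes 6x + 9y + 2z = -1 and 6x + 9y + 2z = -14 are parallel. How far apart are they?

13/11

Both planes have normal n = (6, 9, 2), |n| = 11. Any point on the first plane is at distance |(-14) − (-1)|/|n| = 13/11 from the second.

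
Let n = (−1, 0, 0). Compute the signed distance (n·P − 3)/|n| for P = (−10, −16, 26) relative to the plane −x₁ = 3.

n·P − 3 = 7.
|n| = 1, so the signed distance is 7/1 = 7.

7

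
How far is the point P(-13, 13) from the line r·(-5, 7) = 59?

97√74/74

d = |(-5)·(-13) + 7·13 − 59| / √(25 + 49) = |97|/√74 = 97/√74.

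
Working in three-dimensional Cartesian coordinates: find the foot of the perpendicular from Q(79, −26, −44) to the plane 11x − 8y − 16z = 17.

(35, 6, 20)

The perpendicular from Q has direction n = (11, −8, −16): r = (79, −26, −44) + t(11, −8, −16).
Substitute into the plane: n·(Q + tn) = 17 gives 1781 + 441t = 17, so t = -4.
Foot = (79, −26, −44) + (-4)·(11, −8, −16) = (35, 6, 20).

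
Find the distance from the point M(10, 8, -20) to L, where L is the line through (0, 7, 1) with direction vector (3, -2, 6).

Direction vector d = (3, -2, 6).
AP = (10, 1, -21); AP·d = -98, |AP|² = 542, |d|² = 49.
distance² = |AP|² − (AP·d)²/|d|² = 542 − 9604/49 = 346, so the distance is √346.

√346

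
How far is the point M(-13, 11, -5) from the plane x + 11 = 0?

Normal vector n = (1, 0, 0), and n·(-13, 11, -5) - (-11) = -2.
|n| = √(1 + 0 + 0) = 1, so the distance is |-2|/1 = 2.

2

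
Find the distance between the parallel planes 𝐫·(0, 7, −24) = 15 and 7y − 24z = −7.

Both planes have normal n = (0, 7, −24), |n| = 25. Any point on the first plane is at distance |(-7) − 15|/|n| = 22/25 from the second.

22/25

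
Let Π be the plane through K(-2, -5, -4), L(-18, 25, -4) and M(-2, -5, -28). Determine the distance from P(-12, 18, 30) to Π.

2

KL = (-16, 30, 0) and KM = (0, 0, -24), so a normal is n = KL × KM = (-720, -384, 0).
Then n·(-12, 18, 30) - 3360 = -1632.
|n| = √(518400 + 147456 + 0) = 816, so the distance is |-1632|/816 = 2.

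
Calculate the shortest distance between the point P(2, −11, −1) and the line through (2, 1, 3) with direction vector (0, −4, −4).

4√2

Direction vector d = (0, −4, −4).
AP = (0, −12, −4); AP·d = 64, |AP|² = 160, |d|² = 32.
distance² = |AP|² − (AP·d)²/|d|² = 160 − 4096/32 = 32, so the distance is 4√2.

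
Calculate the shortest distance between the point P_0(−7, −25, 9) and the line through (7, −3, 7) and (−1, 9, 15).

A direction vector is d = (−8, 12, 8).
AP = (−14, −22, 2), and AP × d = (−200, 96, −344).
|AP × d|² = 167552 and |d|² = 272, so the distance is √(167552/272) = √616 = 2√154.

2√154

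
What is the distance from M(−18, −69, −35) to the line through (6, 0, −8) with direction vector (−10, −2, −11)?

Direction vector d = (−10, −2, −11).
AP = (−24, −69, −27); AP·d = 675, |AP|² = 6066, |d|² = 225.
distance² = |AP|² − (AP·d)²/|d|² = 6066 − 455625/225 = 4041, so the distance is 3√449.

3√449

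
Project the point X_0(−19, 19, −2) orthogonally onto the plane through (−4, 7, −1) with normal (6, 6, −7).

The perpendicular from X_0 has direction n = (6, 6, −7): r = (−19, 19, −2) + t(6, 6, −7).
Substitute into the plane: n·(X_0 + tn) = 25 gives 14 + 121t = 25, so t = 1/11.
Foot = (−19, 19, −2) + (1/11)·(6, 6, −7) = (−203/11, 215/11, −29/11).

(-203/11, 215/11, -29/11)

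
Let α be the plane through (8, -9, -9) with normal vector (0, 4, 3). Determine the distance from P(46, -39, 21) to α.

The plane has equation n·(r − (8, -9, -9)) = 0, i.e. n·r = -63.
n = (0, 4, 3); n·P − (-63) = -30; |n| = 5; distance = 30/5 = 6.

6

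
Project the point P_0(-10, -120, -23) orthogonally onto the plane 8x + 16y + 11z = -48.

(30, -40, 32)

n = (8, 16, 11), |n|² = 441, and n·P_0 − (-48) = -2205.
t = -2205/441 = -5, so the foot is P_0 − t·n = (-10, -120, -23) − (-5)·(8, 16, 11) = (30, -40, 32).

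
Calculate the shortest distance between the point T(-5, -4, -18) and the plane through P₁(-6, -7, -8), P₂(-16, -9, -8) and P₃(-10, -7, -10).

P₁P₂ = (-10, -2, 0) and P₁P₃ = (-4, 0, -2), so a normal is n = P₁P₂ × P₁P₃ = (4, -20, -8).
Then n·(-5, -4, -18) - 180 = 24.
|n| = √(16 + 400 + 64) = 4√30, so the distance is |24|/(4√30) = √30/5.

6/√30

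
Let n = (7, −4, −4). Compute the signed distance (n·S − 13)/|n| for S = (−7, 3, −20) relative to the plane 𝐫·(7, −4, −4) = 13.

n·S − 13 = 6.
|n| = 9, so the signed distance is 6/9 = 2/3.

2/3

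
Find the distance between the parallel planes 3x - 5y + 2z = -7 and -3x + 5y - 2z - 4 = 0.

3√38/38

Divide the second equation by -1 to match normals: 3x - 5y + 2z = -4.
Both planes have normal n = (3, -5, 2), |n| = √38. Any point on the first plane is at distance |(-4) − (-7)|/|n| = 3/√38 from the second.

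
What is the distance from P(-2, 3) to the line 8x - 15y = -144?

83/17

d = |8·(-2) + (-15)·3 − (-144)| / √(64 + 225) = |83|/17 = 83/17.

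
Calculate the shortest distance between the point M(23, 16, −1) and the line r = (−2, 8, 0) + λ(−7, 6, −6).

Direction vector d = (−7, 6, −6).
AP = (25, 8, −1), and AP × d = (−42, 157, 206).
|AP × d|² = 68849 and |d|² = 121, so the distance is √(68849/121) = √569.

√569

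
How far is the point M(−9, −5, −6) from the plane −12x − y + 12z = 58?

n = (−12, −1, 12); n·P − 58 = -17; |n| = 17; distance = 17/17 = 1.

1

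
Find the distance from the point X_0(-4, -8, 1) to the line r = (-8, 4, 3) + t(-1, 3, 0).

2

Direction vector d = (-1, 3, 0).
AP = (4, -12, -2); AP·d = -40, |AP|² = 164, |d|² = 10.
distance² = |AP|² − (AP·d)²/|d|² = 164 − 1600/10 = 4, so the distance is 2.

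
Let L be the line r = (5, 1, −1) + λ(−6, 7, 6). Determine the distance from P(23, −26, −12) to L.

√85

Direction vector d = (−6, 7, 6).
AP = (18, −27, −11), and AP × d = (−85, −42, −36).
|AP × d|² = 10285 and |d|² = 121, so the distance is √(10285/121) = √85.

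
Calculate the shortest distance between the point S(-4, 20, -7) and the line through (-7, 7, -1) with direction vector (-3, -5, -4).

Direction vector d = (-3, -5, -4).
AP = (3, 13, -6), and AP × d = (-82, 30, 24).
|AP × d|² = 8200 and |d|² = 50, so the distance is √(8200/50) = √164 = 2√41.

2√41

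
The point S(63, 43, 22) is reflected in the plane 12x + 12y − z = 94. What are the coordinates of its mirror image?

With n = (12, 12, −1), the signed offset is (n·S − 94)/|n|² = 1156/289 = 4.
S' = S − 2t·n = (63, 43, 22) − 8·(12, 12, −1) = (−33, −53, 30).

(-33, -53, 30)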